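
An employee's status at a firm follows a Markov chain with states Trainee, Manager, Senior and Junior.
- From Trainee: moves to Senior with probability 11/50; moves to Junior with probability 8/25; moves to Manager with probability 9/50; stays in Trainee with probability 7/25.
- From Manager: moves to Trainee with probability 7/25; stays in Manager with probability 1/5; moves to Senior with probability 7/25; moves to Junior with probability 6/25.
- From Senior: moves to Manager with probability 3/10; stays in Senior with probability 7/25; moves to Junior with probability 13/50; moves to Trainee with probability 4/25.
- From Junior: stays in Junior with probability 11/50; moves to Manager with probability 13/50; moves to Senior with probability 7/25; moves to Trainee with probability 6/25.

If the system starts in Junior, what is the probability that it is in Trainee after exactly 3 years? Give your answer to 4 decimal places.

Propagate the distribution vector 3 years from Junior.
After 0 years: (0.0000, 0.0000, 0.0000, 1.0000)
After 1 year: (0.2400, 0.2600, 0.2800, 0.2200)
After 2 years: (0.2376, 0.2364, 0.2656, 0.2604)
After 3 years: (0.2377, 0.2374, 0.2657, 0.2591)
P(in Trainee after 3 years) = 0.2377

0.2377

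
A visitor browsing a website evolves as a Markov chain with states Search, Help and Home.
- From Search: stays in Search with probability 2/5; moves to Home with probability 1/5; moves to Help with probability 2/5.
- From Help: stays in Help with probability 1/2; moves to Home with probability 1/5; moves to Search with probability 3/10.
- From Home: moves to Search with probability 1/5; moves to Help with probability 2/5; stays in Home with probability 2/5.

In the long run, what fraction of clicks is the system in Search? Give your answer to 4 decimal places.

0.3056

Let the stationary distribution be π with π = πP and π_1 + π_2 + π_3 = 1.
π_1 = 0.4·π_1 + 0.3·π_2 + 0.2·π_3
π_2 = 0.4·π_1 + 0.5·π_2 + 0.4·π_3
Solving with the normalization constraint gives π = (0.3056, 0.4444, 0.2500).
So the stationary probability of Search is 0.3056.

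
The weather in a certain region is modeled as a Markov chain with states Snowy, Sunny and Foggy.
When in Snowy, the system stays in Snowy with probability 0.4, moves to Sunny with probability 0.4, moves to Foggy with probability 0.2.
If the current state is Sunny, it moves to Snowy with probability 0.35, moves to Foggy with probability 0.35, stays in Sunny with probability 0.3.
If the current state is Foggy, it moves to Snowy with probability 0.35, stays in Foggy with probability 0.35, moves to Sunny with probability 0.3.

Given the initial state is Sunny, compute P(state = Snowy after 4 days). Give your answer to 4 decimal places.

0.3684

Propagate the distribution vector 4 days from Sunny.
After 0 days: (0.0000, 1.0000, 0.0000)
After 1 day: (0.3500, 0.3000, 0.3500)
After 2 days: (0.3675, 0.3350, 0.2975)
After 3 days: (0.3684, 0.3368, 0.2949)
After 4 days: (0.3684, 0.3368, 0.2947)
P(in Snowy after 4 days) = 0.3684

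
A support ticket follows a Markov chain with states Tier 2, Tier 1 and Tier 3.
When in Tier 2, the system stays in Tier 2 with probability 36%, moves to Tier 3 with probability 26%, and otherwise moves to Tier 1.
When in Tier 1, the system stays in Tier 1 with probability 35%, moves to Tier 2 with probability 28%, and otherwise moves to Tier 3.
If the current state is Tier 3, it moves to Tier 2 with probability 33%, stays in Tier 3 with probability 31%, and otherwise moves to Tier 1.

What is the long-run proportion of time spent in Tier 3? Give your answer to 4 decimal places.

0.3157

Let the stationary distribution be π with π = πP and π_1 + π_2 + π_3 = 1.
π_1 = 0.36·π_1 + 0.28·π_2 + 0.33·π_3
π_2 = 0.38·π_1 + 0.35·π_2 + 0.36·π_3
Solving with the normalization constraint gives π = (0.3215, 0.3628, 0.3157).
So the stationary probability of Tier 3 is 0.3157.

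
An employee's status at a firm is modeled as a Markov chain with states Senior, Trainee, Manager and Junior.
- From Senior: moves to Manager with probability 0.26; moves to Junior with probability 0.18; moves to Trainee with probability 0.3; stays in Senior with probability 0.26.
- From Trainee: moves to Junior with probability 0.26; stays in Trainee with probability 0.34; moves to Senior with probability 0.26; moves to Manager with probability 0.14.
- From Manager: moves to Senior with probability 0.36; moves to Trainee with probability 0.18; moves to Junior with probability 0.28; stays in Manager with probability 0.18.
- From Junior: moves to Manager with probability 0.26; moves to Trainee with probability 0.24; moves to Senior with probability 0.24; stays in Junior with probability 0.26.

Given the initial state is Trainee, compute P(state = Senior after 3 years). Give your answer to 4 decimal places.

Propagate the distribution vector 3 years from Trainee.
After 0 years: (0.0000, 1.0000, 0.0000, 0.0000)
After 1 year: (0.2600, 0.3400, 0.1400, 0.2600)
After 2 years: (0.2688, 0.2812, 0.2080, 0.2420)
After 3 years: (0.2760, 0.2718, 0.2096, 0.2427)
P(in Senior after 3 years) = 0.2760

0.2760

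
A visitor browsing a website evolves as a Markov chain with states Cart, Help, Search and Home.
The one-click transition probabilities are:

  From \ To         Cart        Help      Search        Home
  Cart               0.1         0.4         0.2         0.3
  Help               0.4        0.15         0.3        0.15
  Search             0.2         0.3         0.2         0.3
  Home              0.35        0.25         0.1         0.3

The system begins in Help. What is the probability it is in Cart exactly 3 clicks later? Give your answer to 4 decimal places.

0.2824

Propagate the distribution vector 3 clicks from Help.
After 0 clicks: (0.0000, 1.0000, 0.0000, 0.0000)
After 1 click: (0.4000, 0.1500, 0.3000, 0.1500)
After 2 clicks: (0.2125, 0.3100, 0.2000, 0.2775)
After 3 clicks: (0.2824, 0.2609, 0.2033, 0.2535)
P(in Cart after 3 clicks) = 0.2824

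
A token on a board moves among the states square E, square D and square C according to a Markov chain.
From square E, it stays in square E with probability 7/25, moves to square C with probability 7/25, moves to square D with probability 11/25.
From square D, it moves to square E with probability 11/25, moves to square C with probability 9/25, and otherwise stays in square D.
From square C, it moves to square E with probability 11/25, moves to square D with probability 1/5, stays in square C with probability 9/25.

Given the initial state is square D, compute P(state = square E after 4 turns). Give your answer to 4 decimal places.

Propagate the distribution vector 4 turns from square D.
After 0 turns: (0.0000, 1.0000, 0.0000)
After 1 turn: (0.4400, 0.2000, 0.3600)
After 2 turns: (0.3696, 0.3056, 0.3248)
After 3 turns: (0.3809, 0.2887, 0.3304)
After 4 turns: (0.3791, 0.2914, 0.3295)
P(in square E after 4 turns) = 0.3791

0.3791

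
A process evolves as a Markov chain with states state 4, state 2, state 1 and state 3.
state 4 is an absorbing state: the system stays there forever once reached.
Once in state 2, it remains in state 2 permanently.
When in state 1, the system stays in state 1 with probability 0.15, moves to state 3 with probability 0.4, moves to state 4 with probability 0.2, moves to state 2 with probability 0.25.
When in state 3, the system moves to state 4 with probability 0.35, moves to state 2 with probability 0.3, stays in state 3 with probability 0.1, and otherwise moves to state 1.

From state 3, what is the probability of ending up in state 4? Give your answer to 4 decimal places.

Let h(s) be the probability of absorption at state 4 starting from transient state s. Then h(state 4) = 1 and h(state 2) = 0. By first-step analysis:
h(state 1) = 0.2·1 + 0.25·0 + 0.15·h(state 1) + 0.4·h(state 3)
h(state 3) = 0.35·1 + 0.3·0 + 0.25·h(state 1) + 0.1·h(state 3)
Solving: h(state 1) = 0.4812, h(state 3) = 0.5226.
Starting from state 3, the probability is 0.5226.

0.5226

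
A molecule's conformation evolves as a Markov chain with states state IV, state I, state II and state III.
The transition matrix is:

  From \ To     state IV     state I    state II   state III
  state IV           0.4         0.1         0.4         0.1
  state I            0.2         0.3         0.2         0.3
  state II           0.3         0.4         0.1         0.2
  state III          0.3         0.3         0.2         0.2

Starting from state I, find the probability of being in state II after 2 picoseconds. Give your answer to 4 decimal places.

Propagate the distribution vector 2 picoseconds from state I.
After 0 picoseconds: (0.0000, 1.0000, 0.0000, 0.0000)
After 1 picosecond: (0.2000, 0.3000, 0.2000, 0.3000)
After 2 picoseconds: (0.2900, 0.2800, 0.2200, 0.2100)
P(in state II after 2 picoseconds) = 0.2200

0.2200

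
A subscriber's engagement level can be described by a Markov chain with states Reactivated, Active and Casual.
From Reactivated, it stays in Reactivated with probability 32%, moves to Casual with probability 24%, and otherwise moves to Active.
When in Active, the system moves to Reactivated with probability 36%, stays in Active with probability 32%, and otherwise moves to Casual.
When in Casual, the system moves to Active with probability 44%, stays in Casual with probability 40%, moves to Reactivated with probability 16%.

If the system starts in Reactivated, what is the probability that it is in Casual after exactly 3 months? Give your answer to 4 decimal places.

Propagate the distribution vector 3 months from Reactivated.
After 0 months: (1.0000, 0.0000, 0.0000)
After 1 month: (0.3200, 0.4400, 0.2400)
After 2 months: (0.2992, 0.3872, 0.3136)
After 3 months: (0.2853, 0.3935, 0.3212)
P(in Casual after 3 months) = 0.3212

0.3212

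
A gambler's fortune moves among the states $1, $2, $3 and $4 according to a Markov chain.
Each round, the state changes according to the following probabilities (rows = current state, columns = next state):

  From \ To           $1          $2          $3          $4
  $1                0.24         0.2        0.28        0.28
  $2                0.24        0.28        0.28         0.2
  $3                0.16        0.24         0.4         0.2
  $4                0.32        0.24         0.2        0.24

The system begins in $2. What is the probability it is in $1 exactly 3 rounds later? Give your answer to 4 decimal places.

0.2344

Propagate the distribution vector 3 rounds from $2.
After 0 rounds: (0.0000, 1.0000, 0.0000, 0.0000)
After 1 round: (0.2400, 0.2800, 0.2800, 0.2000)
After 2 rounds: (0.2336, 0.2416, 0.2976, 0.2272)
After 3 rounds: (0.2344, 0.2403, 0.2975, 0.2278)
P(in $1 after 3 rounds) = 0.2344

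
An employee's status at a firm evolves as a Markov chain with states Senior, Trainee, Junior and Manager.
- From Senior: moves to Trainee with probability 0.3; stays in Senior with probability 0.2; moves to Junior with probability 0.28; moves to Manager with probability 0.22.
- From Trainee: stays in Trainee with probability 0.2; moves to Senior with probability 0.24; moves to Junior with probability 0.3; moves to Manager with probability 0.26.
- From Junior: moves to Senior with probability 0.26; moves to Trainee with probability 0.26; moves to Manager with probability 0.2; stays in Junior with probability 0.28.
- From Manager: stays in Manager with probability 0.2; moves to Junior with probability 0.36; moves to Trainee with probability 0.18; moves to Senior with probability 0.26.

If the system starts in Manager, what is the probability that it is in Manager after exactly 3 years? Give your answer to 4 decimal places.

0.2194

Propagate the distribution vector 3 years from Manager.
After 0 years: (0.0000, 0.0000, 0.0000, 1.0000)
After 1 year: (0.2600, 0.1800, 0.3600, 0.2000)
After 2 years: (0.2408, 0.2436, 0.2996, 0.2160)
After 3 years: (0.2407, 0.2377, 0.3022, 0.2194)
P(in Manager after 3 years) = 0.2194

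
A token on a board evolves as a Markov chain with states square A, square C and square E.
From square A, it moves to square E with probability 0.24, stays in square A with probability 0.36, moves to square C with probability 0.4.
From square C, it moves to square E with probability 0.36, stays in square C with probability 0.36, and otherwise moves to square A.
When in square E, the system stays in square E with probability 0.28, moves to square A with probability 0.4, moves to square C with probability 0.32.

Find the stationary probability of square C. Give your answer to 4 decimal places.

0.3619

Let the stationary distribution be π with π = πP and π_1 + π_2 + π_3 = 1.
π_1 = 0.36·π_1 + 0.28·π_2 + 0.4·π_3
π_2 = 0.4·π_1 + 0.36·π_2 + 0.32·π_3
Solving with the normalization constraint gives π = (0.3429, 0.3619, 0.2952).
So the stationary probability of square C is 0.3619.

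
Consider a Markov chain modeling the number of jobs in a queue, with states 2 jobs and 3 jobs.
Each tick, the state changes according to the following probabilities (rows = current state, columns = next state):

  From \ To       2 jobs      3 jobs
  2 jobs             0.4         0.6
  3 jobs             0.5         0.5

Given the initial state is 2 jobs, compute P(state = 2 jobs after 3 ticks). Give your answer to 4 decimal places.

0.4540

Propagate the distribution vector 3 ticks from 2 jobs.
After 0 ticks: (1.0000, 0.0000)
After 1 tick: (0.4000, 0.6000)
After 2 ticks: (0.4600, 0.5400)
After 3 ticks: (0.4540, 0.5460)
P(in 2 jobs after 3 ticks) = 0.4540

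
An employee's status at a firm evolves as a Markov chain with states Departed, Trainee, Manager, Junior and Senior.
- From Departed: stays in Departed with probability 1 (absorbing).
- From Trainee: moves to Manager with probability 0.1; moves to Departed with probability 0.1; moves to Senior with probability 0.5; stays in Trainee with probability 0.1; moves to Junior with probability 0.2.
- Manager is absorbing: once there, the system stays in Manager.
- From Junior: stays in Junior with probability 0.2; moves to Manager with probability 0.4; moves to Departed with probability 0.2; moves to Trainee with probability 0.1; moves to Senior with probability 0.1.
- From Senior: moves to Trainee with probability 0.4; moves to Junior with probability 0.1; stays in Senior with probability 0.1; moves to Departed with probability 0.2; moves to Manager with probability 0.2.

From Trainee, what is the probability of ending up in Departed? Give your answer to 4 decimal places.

0.4487

Let h(s) be the probability of absorption at Departed starting from transient state s. Then h(Departed) = 1 and h(Manager) = 0. By first-step analysis:
h(Trainee) = 0.1·1 + 0.1·h(Trainee) + 0.1·0 + 0.2·h(Junior) + 0.5·h(Senior)
h(Junior) = 0.2·1 + 0.1·h(Trainee) + 0.4·0 + 0.2·h(Junior) + 0.1·h(Senior)
h(Senior) = 0.2·1 + 0.4·h(Trainee) + 0.2·0 + 0.1·h(Junior) + 0.1·h(Senior)
Solving: h(Trainee) = 0.4487, h(Junior) = 0.3638, h(Senior) = 0.4621.
Starting from Trainee, the probability is 0.4487.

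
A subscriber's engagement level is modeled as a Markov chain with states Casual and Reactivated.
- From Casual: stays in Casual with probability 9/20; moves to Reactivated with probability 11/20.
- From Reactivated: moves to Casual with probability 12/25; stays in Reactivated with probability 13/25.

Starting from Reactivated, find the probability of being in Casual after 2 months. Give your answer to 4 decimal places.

Sum over the intermediate state after 1 month:
P = P(Reactivated→Casual)·P(Casual→Casual) + P(Reactivated→Reactivated)·P(Reactivated→Casual)
  = 0.48×0.45 + 0.52×0.48
  = 0.2160 + 0.2496 = 0.4656

0.4656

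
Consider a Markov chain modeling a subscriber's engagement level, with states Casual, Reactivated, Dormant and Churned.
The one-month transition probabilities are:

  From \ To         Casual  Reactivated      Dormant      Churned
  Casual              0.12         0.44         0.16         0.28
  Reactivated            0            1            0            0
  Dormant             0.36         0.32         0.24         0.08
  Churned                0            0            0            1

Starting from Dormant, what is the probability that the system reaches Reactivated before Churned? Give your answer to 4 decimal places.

Let h(s) be the probability of absorption at Reactivated starting from transient state s. Then h(Reactivated) = 1 and h(Churned) = 0. By first-step analysis:
h(Casual) = 0.12·h(Casual) + 0.44·1 + 0.16·h(Dormant) + 0.28·0
h(Dormant) = 0.36·h(Casual) + 0.32·1 + 0.24·h(Dormant) + 0.08·0
Solving: h(Casual) = 0.6309, h(Dormant) = 0.7199.
Starting from Dormant, the probability is 0.7199.

0.7199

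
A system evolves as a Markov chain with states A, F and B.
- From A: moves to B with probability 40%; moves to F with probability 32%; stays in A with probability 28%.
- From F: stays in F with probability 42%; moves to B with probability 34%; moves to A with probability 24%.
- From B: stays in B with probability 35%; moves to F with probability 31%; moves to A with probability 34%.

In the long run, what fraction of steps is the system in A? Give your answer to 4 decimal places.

0.2876

Let the stationary distribution be π with π = πP and π_1 + π_2 + π_3 = 1.
π_1 = 0.28·π_1 + 0.24·π_2 + 0.34·π_3
π_2 = 0.32·π_1 + 0.42·π_2 + 0.31·π_3
Solving with the normalization constraint gives π = (0.2876, 0.3515, 0.3609).
So the stationary probability of A is 0.2876.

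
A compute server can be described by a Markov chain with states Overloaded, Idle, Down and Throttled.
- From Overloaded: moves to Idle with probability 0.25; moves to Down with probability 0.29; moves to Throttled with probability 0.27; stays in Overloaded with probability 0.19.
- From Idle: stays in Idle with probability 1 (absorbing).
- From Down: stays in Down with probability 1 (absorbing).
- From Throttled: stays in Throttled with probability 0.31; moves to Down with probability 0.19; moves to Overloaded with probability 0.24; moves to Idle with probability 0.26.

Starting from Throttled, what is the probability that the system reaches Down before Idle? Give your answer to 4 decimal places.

Let h(s) be the probability of absorption at Down starting from transient state s. Then h(Down) = 1 and h(Idle) = 0. By first-step analysis:
h(Overloaded) = 0.19·h(Overloaded) + 0.25·0 + 0.29·1 + 0.27·h(Throttled)
h(Throttled) = 0.24·h(Overloaded) + 0.26·0 + 0.19·1 + 0.31·h(Throttled)
Solving: h(Overloaded) = 0.5088, h(Throttled) = 0.4523.
Starting from Throttled, the probability is 0.4523.

0.4523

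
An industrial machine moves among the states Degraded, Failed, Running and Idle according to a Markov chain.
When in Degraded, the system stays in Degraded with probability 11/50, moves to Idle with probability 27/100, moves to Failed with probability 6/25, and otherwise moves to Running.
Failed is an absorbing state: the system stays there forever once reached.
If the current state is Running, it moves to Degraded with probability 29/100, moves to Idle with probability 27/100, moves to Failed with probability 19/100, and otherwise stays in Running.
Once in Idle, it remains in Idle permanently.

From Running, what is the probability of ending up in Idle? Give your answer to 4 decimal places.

Let h(s) be the probability of absorption at Idle starting from transient state s. Then h(Idle) = 1 and h(Failed) = 0. By first-step analysis:
h(Degraded) = 0.22·h(Degraded) + 0.24·0 + 0.27·h(Running) + 0.27·1
h(Running) = 0.29·h(Degraded) + 0.19·0 + 0.25·h(Running) + 0.27·1
Solving: h(Degraded) = 0.5435, h(Running) = 0.5702.
Starting from Running, the probability is 0.5702.

0.5702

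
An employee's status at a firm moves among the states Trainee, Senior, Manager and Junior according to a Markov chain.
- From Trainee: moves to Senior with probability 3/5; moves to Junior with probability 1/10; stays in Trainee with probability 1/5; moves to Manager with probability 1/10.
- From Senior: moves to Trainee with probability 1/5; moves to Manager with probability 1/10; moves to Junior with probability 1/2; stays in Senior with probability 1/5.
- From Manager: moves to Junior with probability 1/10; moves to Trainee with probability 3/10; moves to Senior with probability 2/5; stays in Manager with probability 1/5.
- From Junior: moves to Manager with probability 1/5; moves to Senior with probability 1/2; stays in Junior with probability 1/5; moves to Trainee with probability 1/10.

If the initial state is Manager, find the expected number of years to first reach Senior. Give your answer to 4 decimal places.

2.1663

Let t(s) be the expected number of years to first reach Senior from state s, with t(Senior) = 0. Conditioning on the first year:
t(Trainee) = 1 + 0.2·t(Trainee) + 0.1·t(Manager) + 0.1·t(Junior)
t(Manager) = 1 + 0.3·t(Trainee) + 0.2·t(Manager) + 0.1·t(Junior)
t(Junior) = 1 + 0.1·t(Trainee) + 0.2·t(Manager) + 0.2·t(Junior)
Solving: t(Trainee) = 1.7724, t(Manager) = 2.1663, t(Junior) = 2.0131.
Expected years from Manager to Senior: 2.1663.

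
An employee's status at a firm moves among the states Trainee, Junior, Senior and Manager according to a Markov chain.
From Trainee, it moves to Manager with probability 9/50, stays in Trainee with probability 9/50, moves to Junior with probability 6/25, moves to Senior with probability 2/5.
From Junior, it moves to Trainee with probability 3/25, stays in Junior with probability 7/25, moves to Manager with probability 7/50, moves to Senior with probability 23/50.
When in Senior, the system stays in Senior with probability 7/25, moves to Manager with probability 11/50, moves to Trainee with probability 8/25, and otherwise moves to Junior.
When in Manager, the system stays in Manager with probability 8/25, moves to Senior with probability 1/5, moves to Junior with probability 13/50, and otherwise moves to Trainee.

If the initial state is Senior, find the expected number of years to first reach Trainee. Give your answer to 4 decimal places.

3.9446

Let t(s) be the expected number of years to first reach Trainee from state s, with t(Trainee) = 0. Conditioning on the first year:
t(Junior) = 1 + 0.28·t(Junior) + 0.46·t(Senior) + 0.14·t(Manager)
t(Senior) = 1 + 0.18·t(Junior) + 0.28·t(Senior) + 0.22·t(Manager)
t(Manager) = 1 + 0.26·t(Junior) + 0.2·t(Senior) + 0.32·t(Manager)
Solving: t(Junior) = 4.7756, t(Senior) = 3.9446, t(Manager) = 4.4567.
Expected years from Senior to Trainee: 3.9446.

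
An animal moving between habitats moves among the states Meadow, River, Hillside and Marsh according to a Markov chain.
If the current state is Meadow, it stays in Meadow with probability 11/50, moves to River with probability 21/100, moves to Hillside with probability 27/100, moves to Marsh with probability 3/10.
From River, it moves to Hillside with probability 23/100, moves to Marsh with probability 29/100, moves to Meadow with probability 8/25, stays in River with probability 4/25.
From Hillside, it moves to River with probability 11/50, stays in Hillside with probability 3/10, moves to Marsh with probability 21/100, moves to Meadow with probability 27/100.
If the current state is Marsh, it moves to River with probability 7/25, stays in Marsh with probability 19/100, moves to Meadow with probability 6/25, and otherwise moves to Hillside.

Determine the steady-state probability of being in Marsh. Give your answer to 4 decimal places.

Let the stationary distribution be π with π = πP and π_1 + π_2 + π_3 + π_4 = 1.
π_1 = 0.22·π_1 + 0.32·π_2 + 0.27·π_3 + 0.24·π_4
π_2 = 0.21·π_1 + 0.16·π_2 + 0.22·π_3 + 0.28·π_4
π_3 = 0.27·π_1 + 0.23·π_2 + 0.3·π_3 + 0.29·π_4
Solving with the normalization constraint gives π = (0.2605, 0.2190, 0.2744, 0.2460).
So the stationary probability of Marsh is 0.2460.

0.2460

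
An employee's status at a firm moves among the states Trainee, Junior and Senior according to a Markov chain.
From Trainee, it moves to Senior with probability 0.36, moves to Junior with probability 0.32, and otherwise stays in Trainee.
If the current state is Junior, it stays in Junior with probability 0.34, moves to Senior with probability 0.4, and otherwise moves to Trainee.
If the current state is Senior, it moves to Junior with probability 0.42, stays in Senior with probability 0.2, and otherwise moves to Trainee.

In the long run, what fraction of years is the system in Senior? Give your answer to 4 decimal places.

Let the stationary distribution be π with π = πP and π_1 + π_2 + π_3 = 1.
π_1 = 0.32·π_1 + 0.26·π_2 + 0.38·π_3
π_2 = 0.32·π_1 + 0.34·π_2 + 0.42·π_3
Solving with the normalization constraint gives π = (0.3178, 0.3595, 0.3227).
So the stationary probability of Senior is 0.3227.

0.3227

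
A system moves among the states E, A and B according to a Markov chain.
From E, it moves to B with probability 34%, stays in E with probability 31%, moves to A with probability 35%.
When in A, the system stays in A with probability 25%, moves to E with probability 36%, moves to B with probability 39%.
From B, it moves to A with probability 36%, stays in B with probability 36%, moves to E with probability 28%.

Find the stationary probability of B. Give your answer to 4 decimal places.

Let the stationary distribution be π with π = πP and π_1 + π_2 + π_3 = 1.
π_1 = 0.31·π_1 + 0.36·π_2 + 0.28·π_3
π_2 = 0.35·π_1 + 0.25·π_2 + 0.36·π_3
Solving with the normalization constraint gives π = (0.3152, 0.3215, 0.3633).
So the stationary probability of B is 0.3633.

0.3633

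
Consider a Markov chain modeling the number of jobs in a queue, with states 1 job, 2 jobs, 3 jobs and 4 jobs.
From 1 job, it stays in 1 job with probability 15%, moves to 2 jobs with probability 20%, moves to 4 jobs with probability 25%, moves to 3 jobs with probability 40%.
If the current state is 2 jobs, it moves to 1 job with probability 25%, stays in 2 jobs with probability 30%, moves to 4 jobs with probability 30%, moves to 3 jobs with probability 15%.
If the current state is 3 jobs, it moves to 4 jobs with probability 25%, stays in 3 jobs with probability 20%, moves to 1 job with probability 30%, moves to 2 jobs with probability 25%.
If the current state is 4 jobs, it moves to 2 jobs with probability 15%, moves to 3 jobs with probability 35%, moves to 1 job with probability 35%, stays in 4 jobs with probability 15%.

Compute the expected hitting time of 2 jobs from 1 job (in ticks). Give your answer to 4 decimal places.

Let t(s) be the expected number of ticks to first reach 2 jobs from state s, with t(2 jobs) = 0. Conditioning on the first tick:
t(1 job) = 1 + 0.15·t(1 job) + 0.4·t(3 jobs) + 0.25·t(4 jobs)
t(3 jobs) = 1 + 0.3·t(1 job) + 0.2·t(3 jobs) + 0.25·t(4 jobs)
t(4 jobs) = 1 + 0.35·t(1 job) + 0.35·t(3 jobs) + 0.15·t(4 jobs)
Solving: t(1 job) = 4.8821, t(3 jobs) = 4.6787, t(4 jobs) = 5.1133.
Expected ticks from 1 job to 2 jobs: 4.8821.

4.8821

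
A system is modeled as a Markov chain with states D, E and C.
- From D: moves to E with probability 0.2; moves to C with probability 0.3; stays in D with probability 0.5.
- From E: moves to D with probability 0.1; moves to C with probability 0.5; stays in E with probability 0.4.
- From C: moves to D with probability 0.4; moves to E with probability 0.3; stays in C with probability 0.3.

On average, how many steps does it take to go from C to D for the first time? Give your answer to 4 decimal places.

3.3333

Let t(s) be the expected number of steps to first reach D from state s, with t(D) = 0. Conditioning on the first step:
t(E) = 1 + 0.4·t(E) + 0.5·t(C)
t(C) = 1 + 0.3·t(E) + 0.3·t(C)
Solving: t(E) = 4.4444, t(C) = 3.3333.
Expected steps from C to D: 3.3333.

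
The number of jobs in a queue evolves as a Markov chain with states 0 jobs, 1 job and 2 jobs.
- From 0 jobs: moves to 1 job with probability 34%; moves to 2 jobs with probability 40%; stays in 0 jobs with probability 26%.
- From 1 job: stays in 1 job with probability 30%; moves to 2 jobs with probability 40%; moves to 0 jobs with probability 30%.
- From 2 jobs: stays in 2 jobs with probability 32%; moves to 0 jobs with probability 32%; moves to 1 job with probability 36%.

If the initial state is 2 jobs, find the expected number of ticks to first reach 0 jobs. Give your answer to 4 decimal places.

Let t(s) be the expected number of ticks to first reach 0 jobs from state s, with t(0 jobs) = 0. Conditioning on the first tick:
t(1 job) = 1 + 0.3·t(1 job) + 0.4·t(2 jobs)
t(2 jobs) = 1 + 0.36·t(1 job) + 0.32·t(2 jobs)
Solving: t(1 job) = 3.2530, t(2 jobs) = 3.1928.
Expected ticks from 2 jobs to 0 jobs: 3.1928.

3.1928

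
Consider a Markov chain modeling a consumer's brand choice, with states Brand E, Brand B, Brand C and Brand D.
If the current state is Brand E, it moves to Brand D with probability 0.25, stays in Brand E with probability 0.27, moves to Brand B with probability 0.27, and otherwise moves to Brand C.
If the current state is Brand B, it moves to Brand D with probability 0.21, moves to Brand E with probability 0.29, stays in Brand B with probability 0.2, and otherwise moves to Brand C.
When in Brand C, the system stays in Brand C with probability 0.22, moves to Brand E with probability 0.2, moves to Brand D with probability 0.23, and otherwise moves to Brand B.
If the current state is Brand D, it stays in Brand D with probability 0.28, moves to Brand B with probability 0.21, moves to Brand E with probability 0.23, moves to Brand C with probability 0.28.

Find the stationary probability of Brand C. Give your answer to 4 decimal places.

0.2526

Let the stationary distribution be π with π = πP and π_1 + π_2 + π_3 + π_4 = 1.
π_1 = 0.27·π_1 + 0.29·π_2 + 0.2·π_3 + 0.23·π_4
π_2 = 0.27·π_1 + 0.2·π_2 + 0.35·π_3 + 0.21·π_4
π_3 = 0.21·π_1 + 0.3·π_2 + 0.22·π_3 + 0.28·π_4
Solving with the normalization constraint gives π = (0.2478, 0.2577, 0.2526, 0.2419).
So the stationary probability of Brand C is 0.2526.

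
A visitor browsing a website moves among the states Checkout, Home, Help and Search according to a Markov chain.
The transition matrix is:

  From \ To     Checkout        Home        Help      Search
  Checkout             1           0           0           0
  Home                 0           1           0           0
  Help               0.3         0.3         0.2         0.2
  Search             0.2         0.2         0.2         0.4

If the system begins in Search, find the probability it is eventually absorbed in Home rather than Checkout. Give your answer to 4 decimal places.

0.5000

Let h(s) be the probability of absorption at Home starting from transient state s. Then h(Home) = 1 and h(Checkout) = 0. By first-step analysis:
h(Help) = 0.3·0 + 0.3·1 + 0.2·h(Help) + 0.2·h(Search)
h(Search) = 0.2·0 + 0.2·1 + 0.2·h(Help) + 0.4·h(Search)
Solving: h(Help) = 0.5000, h(Search) = 0.5000.
Starting from Search, the probability is 0.5000.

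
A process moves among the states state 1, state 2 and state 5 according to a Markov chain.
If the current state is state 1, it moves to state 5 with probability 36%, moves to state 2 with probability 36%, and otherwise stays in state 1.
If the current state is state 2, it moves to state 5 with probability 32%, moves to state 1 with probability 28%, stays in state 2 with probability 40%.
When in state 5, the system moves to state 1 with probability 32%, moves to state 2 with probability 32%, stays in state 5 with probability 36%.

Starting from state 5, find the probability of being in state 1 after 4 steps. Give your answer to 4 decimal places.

Propagate the distribution vector 4 steps from state 5.
After 0 steps: (0.0000, 0.0000, 1.0000)
After 1 step: (0.3200, 0.3200, 0.3600)
After 2 steps: (0.2944, 0.3584, 0.3472)
After 3 steps: (0.2939, 0.3604, 0.3457)
After 4 steps: (0.2938, 0.3606, 0.3456)
P(in state 1 after 4 steps) = 0.2938

0.2938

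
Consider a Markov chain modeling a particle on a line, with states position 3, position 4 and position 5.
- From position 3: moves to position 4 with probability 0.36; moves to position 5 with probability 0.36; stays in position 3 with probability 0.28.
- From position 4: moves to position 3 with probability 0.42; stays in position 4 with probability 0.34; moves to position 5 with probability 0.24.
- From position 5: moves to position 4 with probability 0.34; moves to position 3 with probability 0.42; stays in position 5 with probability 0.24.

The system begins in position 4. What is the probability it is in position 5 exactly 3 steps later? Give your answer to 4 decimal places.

0.2833

Propagate the distribution vector 3 steps from position 4.
After 0 steps: (0.0000, 1.0000, 0.0000)
After 1 step: (0.4200, 0.3400, 0.2400)
After 2 steps: (0.3612, 0.3484, 0.2904)
After 3 steps: (0.3694, 0.3472, 0.2833)
P(in position 5 after 3 steps) = 0.2833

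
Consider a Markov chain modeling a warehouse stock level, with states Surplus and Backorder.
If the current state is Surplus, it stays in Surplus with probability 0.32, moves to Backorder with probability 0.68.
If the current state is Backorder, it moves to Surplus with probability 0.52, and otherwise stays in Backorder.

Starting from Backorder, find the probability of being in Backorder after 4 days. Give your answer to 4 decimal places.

0.5674

Propagate the distribution vector 4 days from Backorder.
After 0 days: (0.0000, 1.0000)
After 1 day: (0.5200, 0.4800)
After 2 days: (0.4160, 0.5840)
After 3 days: (0.4368, 0.5632)
After 4 days: (0.4326, 0.5674)
P(in Backorder after 4 days) = 0.5674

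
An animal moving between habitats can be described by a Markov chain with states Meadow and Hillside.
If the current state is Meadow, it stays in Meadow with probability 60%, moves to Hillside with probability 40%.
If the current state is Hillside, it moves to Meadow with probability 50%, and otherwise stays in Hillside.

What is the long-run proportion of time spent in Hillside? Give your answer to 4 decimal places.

0.4444

Let the stationary distribution be π with π = πP and π_1 + π_2 = 1.
π_1 = 0.6·π_1 + 0.5·π_2
Solving with the normalization constraint gives π = (0.5556, 0.4444).
So the stationary probability of Hillside is 0.4444.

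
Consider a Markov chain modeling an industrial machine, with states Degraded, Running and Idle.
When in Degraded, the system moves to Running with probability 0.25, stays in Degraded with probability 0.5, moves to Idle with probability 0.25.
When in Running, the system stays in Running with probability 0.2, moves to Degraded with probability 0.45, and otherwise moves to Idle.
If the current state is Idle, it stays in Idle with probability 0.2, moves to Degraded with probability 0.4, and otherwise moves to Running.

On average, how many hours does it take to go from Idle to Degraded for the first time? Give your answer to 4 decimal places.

Let t(s) be the expected number of hours to first reach Degraded from state s, with t(Degraded) = 0. Conditioning on the first hour:
t(Running) = 1 + 0.2·t(Running) + 0.35·t(Idle)
t(Idle) = 1 + 0.4·t(Running) + 0.2·t(Idle)
Solving: t(Running) = 2.3000, t(Idle) = 2.4000.
Expected hours from Idle to Degraded: 2.4000.

2.4000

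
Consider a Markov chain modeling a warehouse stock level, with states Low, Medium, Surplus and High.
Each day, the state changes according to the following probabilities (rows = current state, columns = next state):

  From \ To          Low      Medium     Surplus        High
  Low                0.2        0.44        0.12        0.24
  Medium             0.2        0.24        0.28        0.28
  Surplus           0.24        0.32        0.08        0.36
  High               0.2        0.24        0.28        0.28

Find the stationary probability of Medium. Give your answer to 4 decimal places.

0.2981

Let the stationary distribution be π with π = πP and π_1 + π_2 + π_3 + π_4 = 1.
π_1 = 0.2·π_1 + 0.2·π_2 + 0.24·π_3 + 0.2·π_4
π_2 = 0.44·π_1 + 0.24·π_2 + 0.32·π_3 + 0.24·π_4
π_3 = 0.12·π_1 + 0.28·π_2 + 0.08·π_3 + 0.28·π_4
Solving with the normalization constraint gives π = (0.2082, 0.2981, 0.2056, 0.2881).
So the stationary probability of Medium is 0.2981.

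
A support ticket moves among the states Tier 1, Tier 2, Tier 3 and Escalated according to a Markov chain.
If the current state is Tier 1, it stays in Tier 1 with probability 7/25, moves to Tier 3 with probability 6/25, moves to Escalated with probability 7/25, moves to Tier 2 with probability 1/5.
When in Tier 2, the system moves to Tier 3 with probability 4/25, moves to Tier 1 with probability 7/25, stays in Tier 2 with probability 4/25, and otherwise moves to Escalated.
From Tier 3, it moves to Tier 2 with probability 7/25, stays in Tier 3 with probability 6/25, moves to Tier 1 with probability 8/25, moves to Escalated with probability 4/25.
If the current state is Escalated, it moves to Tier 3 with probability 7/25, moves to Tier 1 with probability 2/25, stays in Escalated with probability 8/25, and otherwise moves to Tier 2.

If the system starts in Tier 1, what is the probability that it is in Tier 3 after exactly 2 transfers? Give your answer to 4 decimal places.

Propagate the distribution vector 2 transfers from Tier 1.
After 0 transfers: (1.0000, 0.0000, 0.0000, 0.0000)
After 1 transfer: (0.2800, 0.2000, 0.2400, 0.2800)
After 2 transfers: (0.2336, 0.2448, 0.2352, 0.2864)
P(in Tier 3 after 2 transfers) = 0.2352

0.2352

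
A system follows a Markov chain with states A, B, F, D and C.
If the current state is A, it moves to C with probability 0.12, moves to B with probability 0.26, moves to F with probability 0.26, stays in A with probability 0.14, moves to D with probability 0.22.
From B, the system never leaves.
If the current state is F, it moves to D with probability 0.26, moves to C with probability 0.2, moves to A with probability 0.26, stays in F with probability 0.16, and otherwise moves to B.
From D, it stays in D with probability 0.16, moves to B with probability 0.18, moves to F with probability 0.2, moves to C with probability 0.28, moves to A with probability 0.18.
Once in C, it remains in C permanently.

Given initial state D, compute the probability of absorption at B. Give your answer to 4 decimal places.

0.4392

Let h(s) be the probability of absorption at B starting from transient state s. Then h(B) = 1 and h(C) = 0. By first-step analysis:
h(A) = 0.14·h(A) + 0.26·1 + 0.26·h(F) + 0.22·h(D) + 0.12·0
h(F) = 0.26·h(A) + 0.12·1 + 0.16·h(F) + 0.26·h(D) + 0.2·0
h(D) = 0.18·h(A) + 0.18·1 + 0.2·h(F) + 0.16·h(D) + 0.28·0
Solving: h(A) = 0.5505, h(F) = 0.4492, h(D) = 0.4392.
Starting from D, the probability is 0.4392.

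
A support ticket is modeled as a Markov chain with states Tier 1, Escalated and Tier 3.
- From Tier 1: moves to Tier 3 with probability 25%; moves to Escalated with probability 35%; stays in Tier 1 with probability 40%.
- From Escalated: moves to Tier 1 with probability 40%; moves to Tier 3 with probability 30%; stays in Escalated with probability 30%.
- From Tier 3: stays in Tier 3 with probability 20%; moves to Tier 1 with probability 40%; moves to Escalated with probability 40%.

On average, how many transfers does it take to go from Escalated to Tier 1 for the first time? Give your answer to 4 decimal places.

Let t(s) be the expected number of transfers to first reach Tier 1 from state s, with t(Tier 1) = 0. Conditioning on the first transfer:
t(Escalated) = 1 + 0.3·t(Escalated) + 0.3·t(Tier 3)
t(Tier 3) = 1 + 0.4·t(Escalated) + 0.2·t(Tier 3)
Solving: t(Escalated) = 2.5000, t(Tier 3) = 2.5000.
Expected transfers from Escalated to Tier 1: 2.5000.

2.5000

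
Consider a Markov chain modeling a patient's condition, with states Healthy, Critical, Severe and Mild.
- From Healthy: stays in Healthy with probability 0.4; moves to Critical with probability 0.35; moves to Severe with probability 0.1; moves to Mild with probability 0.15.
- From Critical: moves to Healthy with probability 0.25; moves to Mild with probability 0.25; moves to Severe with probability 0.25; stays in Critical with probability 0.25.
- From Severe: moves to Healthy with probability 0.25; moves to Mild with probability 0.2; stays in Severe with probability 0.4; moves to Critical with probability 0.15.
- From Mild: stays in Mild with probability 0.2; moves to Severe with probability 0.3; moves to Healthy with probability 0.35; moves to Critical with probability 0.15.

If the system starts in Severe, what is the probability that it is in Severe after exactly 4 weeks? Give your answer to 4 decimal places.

Propagate the distribution vector 4 weeks from Severe.
After 0 weeks: (0.0000, 0.0000, 1.0000, 0.0000)
After 1 week: (0.2500, 0.1500, 0.4000, 0.2000)
After 2 weeks: (0.3075, 0.2150, 0.2825, 0.1950)
After 3 weeks: (0.3156, 0.2330, 0.2560, 0.1954)
After 4 weeks: (0.3169, 0.2364, 0.2508, 0.1959)
P(in Severe after 4 weeks) = 0.2508

0.2508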